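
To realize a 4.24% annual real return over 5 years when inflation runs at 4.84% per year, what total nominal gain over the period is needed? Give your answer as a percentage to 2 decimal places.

Required annual nominal rate: (1+4.24%)(1+4.84%) − 1 = 9.285216%.
Cumulative over 5 years: (1 + 0.09285216)^5 − 1 ≈ 0.55886.

55.89%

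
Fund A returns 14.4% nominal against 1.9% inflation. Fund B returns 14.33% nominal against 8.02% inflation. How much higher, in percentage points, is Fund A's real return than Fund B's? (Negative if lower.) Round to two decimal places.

6.43

Fund A real return: 1.144/1.019 − 1 = 12.267%.
Fund B real return: 1.1433/1.0802 − 1 = 5.842%.
Difference: 12.267 − 5.842 = 6.425 pp.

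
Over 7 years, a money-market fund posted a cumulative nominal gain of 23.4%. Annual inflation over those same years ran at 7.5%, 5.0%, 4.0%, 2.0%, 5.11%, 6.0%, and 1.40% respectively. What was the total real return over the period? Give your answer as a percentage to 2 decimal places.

Cumulative inflation factor: 1.075 × 1.050 × 1.040 × 1.020 × 1.0511 × 1.060 × 1.0140 ≈ 1.35275.
Nominal growth factor: 1.23400. Real growth factor = 1.23400 / 1.35275 ≈ 0.91221.
Total real return ≈ -8.7787%.

-8.78%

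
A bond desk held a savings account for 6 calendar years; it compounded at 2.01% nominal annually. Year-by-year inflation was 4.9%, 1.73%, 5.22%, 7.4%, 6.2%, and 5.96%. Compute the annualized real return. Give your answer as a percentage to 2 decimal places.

-3.05%

Cumulative inflation factor: 1.049 × 1.0173 × 1.0522 × 1.074 × 1.062 × 1.0596 ≈ 1.35704.
Nominal growth factor: 1.12683. Real growth factor = 1.12683 / 1.35704 ≈ 0.83035.
Annualized: 0.83035^(1/6) − 1 ≈ -0.03051.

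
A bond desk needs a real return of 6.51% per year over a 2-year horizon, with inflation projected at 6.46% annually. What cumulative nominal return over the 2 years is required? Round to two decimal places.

Required annual nominal rate: (1+6.51%)(1+6.46%) − 1 = 13.390546%.
Cumulative over 2 years: (1 + 0.13390546)^2 − 1 ≈ 0.28574.

28.57%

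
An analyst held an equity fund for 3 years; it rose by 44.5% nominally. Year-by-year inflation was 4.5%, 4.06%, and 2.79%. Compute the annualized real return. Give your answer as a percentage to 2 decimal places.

Cumulative inflation factor: 1.045 × 1.0406 × 1.0279 ≈ 1.11777.
Nominal growth factor: 1.44500. Real growth factor = 1.44500 / 1.11777 ≈ 1.29276.
Annualized: 1.29276^(1/3) − 1 ≈ 0.08936.

8.94%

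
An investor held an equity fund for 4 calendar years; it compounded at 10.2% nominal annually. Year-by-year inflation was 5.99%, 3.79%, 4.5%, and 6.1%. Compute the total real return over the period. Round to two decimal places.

Cumulative inflation factor: 1.0599 × 1.0379 × 1.045 × 1.061 ≈ 1.21970.
Nominal growth factor: 1.47478. Real growth factor = 1.47478 / 1.21970 ≈ 1.20913.
Total real return ≈ 20.9134%.

20.91%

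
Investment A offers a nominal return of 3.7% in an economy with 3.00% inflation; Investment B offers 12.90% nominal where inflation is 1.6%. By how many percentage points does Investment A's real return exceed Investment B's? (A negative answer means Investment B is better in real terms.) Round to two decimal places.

Investment A real return: 1.037/1.0300 − 1 = 0.680%.
Investment B real return: 1.1290/1.016 − 1 = 11.122%.
Difference: 0.680 − 11.122 = -10.442 pp.

-10.44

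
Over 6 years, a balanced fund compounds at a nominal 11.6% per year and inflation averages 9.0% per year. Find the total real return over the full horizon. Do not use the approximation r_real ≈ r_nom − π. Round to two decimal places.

The annual real rate is (1+11.6%)/(1+9.0%) − 1 = 2.3853%.
Compounded over 6 years: (1 + 0.023853)^6 − 1 ≈ 0.15193.

15.19%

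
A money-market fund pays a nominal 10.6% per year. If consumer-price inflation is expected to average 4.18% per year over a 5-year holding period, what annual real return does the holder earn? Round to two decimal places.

With constant rates the annual real return is the same each year: (1+10.6%)/(1+4.18%) − 1 = 0.06162.

6.16%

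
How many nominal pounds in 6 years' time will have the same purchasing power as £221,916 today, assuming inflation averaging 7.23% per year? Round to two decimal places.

Cumulative price-level factor: (1+7.23%)^6 ≈ 1.5201898760.
The nominal amount required is £221,916 scaled up by that factor.

£337,354.46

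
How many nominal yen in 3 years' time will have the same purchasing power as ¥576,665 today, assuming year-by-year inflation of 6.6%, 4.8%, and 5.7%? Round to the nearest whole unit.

Cumulative price-level factor: 1.066 × 1.048 × 1.057 = 1.180846576.
Multiplying ¥576,665 by the price-level factor gives the future nominal sum.

¥680,953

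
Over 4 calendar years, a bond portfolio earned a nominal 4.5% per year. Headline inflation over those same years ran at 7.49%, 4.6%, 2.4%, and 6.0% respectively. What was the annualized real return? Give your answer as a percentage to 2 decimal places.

Cumulative inflation factor: 1.0749 × 1.046 × 1.024 × 1.060 ≈ 1.22041.
Nominal growth factor: 1.19252. Real growth factor = 1.19252 / 1.22041 ≈ 0.97715.
Annualized: 0.97715^(1/4) − 1 ≈ -0.00576.

-0.58%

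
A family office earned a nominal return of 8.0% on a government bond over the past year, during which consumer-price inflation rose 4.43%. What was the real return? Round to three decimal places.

Real return via the Fisher equation: (1 + 8.0%)/(1 + 4.43%) − 1 = 1.080/1.0443 − 1 ≈ 0.03419.

3.419%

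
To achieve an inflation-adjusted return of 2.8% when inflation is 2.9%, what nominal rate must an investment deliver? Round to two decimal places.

5.78%

By the Fisher equation, 1 + r_nom = (1 + 2.8%)(1 + 2.9%) = 1.028 × 1.029 = 1.057812.
So r_nom = 5.7812%.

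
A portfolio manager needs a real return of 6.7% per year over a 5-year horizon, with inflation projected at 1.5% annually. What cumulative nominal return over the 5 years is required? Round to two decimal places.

48.99%

Required annual nominal rate: (1+6.7%)(1+1.5%) − 1 = 8.3005%.
Cumulative over 5 years: (1 + 0.083005)^5 − 1 ≈ 0.48988.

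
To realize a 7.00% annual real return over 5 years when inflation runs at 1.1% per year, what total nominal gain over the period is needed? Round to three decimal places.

48.141%

Required annual nominal rate: (1+7.00%)(1+1.1%) − 1 = 8.177%.
Cumulative over 5 years: (1 + 0.08177)^5 − 1 ≈ 0.48141.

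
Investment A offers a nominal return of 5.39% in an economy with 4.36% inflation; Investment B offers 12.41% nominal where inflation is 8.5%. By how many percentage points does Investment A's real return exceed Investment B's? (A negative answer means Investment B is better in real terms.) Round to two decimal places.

Investment A real return: 1.0539/1.0436 − 1 = 0.987%.
Investment B real return: 1.1241/1.085 − 1 = 3.604%.
Difference: 0.987 − 3.604 = -2.617 pp.

-2.62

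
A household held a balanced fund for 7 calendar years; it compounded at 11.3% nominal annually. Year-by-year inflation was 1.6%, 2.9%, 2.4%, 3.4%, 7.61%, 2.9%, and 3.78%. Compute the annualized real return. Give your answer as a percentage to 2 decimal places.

7.54%

Cumulative inflation factor: 1.016 × 1.029 × 1.024 × 1.034 × 1.0761 × 1.029 × 1.0378 ≈ 1.27207.
Nominal growth factor: 2.11576. Real growth factor = 2.11576 / 1.27207 ≈ 1.66324.
Annualized: 1.66324^(1/7) − 1 ≈ 0.07539.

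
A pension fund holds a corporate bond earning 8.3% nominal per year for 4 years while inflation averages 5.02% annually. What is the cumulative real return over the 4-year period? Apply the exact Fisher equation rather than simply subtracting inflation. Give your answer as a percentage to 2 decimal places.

13.09%

The annual real rate is (1+8.3%)/(1+5.02%) − 1 = 3.1232%.
Compounded over 4 years: (1 + 0.031232)^4 − 1 ≈ 0.13090.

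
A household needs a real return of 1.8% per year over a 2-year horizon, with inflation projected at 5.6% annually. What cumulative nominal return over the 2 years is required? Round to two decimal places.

Required annual nominal rate: (1+1.8%)(1+5.6%) − 1 = 7.5008%.
Cumulative over 2 years: (1 + 0.075008)^2 − 1 ≈ 0.15564.

15.56%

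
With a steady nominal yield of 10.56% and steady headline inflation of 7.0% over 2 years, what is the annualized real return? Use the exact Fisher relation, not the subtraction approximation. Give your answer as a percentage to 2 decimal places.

With constant rates the annual real return is the same each year: (1+10.56%)/(1+7.0%) − 1 = 0.03327.

3.33%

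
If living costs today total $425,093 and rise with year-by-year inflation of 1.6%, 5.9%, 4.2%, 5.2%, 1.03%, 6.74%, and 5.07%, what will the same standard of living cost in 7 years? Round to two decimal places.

Cumulative price-level factor: 1.016 × 1.059 × 1.042 × 1.052 × 1.0103 × 1.0674 × 1.0507 ≈ 1.3363782864.
The nominal amount required is $425,093 scaled up by that factor.

$568,085.05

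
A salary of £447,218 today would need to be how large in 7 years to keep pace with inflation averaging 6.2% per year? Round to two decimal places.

Cumulative price-level factor: (1+6.2%)^7 ≈ 1.5236022917.
Multiplying £447,218 by the price-level factor gives the future nominal sum.

£681,382.37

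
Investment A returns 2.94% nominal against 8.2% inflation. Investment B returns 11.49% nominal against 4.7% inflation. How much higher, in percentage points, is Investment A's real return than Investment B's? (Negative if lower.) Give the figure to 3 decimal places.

-11.347

Investment A real return: 1.0294/1.082 − 1 = -4.8614%.
Investment B real return: 1.1149/1.047 − 1 = 6.4852%.
Difference: -4.8614 − 6.4852 = -11.3466 pp.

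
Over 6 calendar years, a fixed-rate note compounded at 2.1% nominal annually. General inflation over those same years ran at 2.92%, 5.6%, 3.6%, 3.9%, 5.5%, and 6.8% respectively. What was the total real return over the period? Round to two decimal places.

Cumulative inflation factor: 1.0292 × 1.056 × 1.036 × 1.039 × 1.055 × 1.068 ≈ 1.31814.
Nominal growth factor: 1.13280. Real growth factor = 1.13280 / 1.31814 ≈ 0.85939.
Total real return ≈ -14.0607%.

-14.06%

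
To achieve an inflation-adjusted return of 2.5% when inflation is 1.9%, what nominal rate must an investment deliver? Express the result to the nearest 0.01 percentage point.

By the Fisher equation, 1 + r_nom = (1 + 2.5%)(1 + 1.9%) = 1.025 × 1.019 = 1.044475.
So r_nom = 4.4475%.

4.45%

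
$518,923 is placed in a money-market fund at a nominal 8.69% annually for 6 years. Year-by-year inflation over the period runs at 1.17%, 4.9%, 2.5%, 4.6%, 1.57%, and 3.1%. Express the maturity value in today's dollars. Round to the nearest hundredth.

Nominal value at maturity: $518,923 × (1 + 8.69%)^6 ≈ $855,540.26.
Price-level factor over 6 years: 1.0117 × 1.049 × 1.025 × 1.046 × 1.0157 × 1.031 ≈ 1.1915352800.
Dividing the nominal maturity value by the price-level factor gives the value in today's money.

$718,015.05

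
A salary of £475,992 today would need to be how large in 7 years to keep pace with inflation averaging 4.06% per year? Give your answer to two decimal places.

Cumulative price-level factor: (1+4.06%)^7 ≈ 1.3212553259.
Multiplying £475,992 by the price-level factor gives the future nominal sum.

£628,906.97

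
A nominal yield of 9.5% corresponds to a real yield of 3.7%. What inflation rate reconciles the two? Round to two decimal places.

From (1+r_nom) = (1+r_real)(1+π), we get 1+π = (1 + 9.5%)/(1 + 3.7%) = 1.095/1.037 ≈ 1.05593.
So π ≈ 5.5931%.

5.59%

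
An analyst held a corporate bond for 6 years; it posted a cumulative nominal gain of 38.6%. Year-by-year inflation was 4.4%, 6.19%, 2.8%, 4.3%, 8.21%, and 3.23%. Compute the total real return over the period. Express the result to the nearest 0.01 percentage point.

4.38%

Cumulative inflation factor: 1.044 × 1.0619 × 1.028 × 1.043 × 1.0821 × 1.0323 ≈ 1.32781.
Nominal growth factor: 1.38600. Real growth factor = 1.38600 / 1.32781 ≈ 1.04383.
Total real return ≈ 4.3827%.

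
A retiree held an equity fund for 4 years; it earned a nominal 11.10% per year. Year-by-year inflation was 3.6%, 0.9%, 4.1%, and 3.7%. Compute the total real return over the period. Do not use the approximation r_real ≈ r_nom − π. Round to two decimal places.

35.01%

Cumulative inflation factor: 1.036 × 1.009 × 1.041 × 1.037 ≈ 1.12845.
Nominal growth factor: 1.52355. Real growth factor = 1.52355 / 1.12845 ≈ 1.35013.
Total real return ≈ 35.0131%.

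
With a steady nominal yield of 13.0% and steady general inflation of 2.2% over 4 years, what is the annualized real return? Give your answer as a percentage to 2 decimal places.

With constant rates the annual real return is the same each year: (1+13.0%)/(1+2.2%) − 1 = 0.10568.

10.57%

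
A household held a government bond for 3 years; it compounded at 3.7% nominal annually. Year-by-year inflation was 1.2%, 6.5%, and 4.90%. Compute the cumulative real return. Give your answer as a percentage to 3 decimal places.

-1.365%

Cumulative inflation factor: 1.012 × 1.065 × 1.0490 ≈ 1.13059.
Nominal growth factor: 1.11516. Real growth factor = 1.11516 / 1.13059 ≈ 0.98635.
Total real return ≈ -1.3651%.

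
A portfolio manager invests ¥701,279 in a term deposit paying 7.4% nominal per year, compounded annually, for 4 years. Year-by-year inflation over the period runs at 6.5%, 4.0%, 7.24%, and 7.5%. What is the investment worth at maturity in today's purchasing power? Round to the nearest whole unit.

¥730,735

Nominal value at maturity: ¥701,279 × (1 + 7.4%)^4 ≈ ¥933,057.
Price-level factor over 4 years: 1.065 × 1.040 × 1.0724 × 1.075 = 1.276874508.
Dividing the nominal maturity value by the price-level factor gives the value in today's money.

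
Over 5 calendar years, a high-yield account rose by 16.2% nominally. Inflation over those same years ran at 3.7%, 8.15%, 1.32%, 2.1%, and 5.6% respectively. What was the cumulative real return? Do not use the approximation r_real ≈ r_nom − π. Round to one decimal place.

-5.2%

Cumulative inflation factor: 1.037 × 1.0815 × 1.0132 × 1.021 × 1.056 ≈ 1.22515.
Nominal growth factor: 1.16200. Real growth factor = 1.16200 / 1.22515 ≈ 0.94845.
Total real return ≈ -5.1547%.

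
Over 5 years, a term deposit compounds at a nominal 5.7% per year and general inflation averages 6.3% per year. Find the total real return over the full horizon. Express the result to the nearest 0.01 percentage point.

The annual real rate is (1+5.7%)/(1+6.3%) − 1 = -0.5644%.
Compounded over 5 years: (1 + -0.005644)^5 − 1 ≈ -0.02791.

-2.79%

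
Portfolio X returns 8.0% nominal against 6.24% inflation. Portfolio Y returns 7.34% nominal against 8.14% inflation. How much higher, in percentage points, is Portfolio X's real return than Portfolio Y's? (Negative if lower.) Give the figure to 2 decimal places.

Portfolio X real return: 1.080/1.0624 − 1 = 1.657%.
Portfolio Y real return: 1.0734/1.0814 − 1 = -0.740%.
Difference: 1.657 − (-0.740) = 2.397 pp.

2.40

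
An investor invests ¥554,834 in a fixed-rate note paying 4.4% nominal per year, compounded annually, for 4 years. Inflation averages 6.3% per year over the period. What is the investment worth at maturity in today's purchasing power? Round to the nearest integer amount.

Nominal value at maturity: ¥554,834 × (1 + 4.4%)^4 ≈ ¥659,121.
Price-level factor over 4 years: (1 + 6.3%)^4 ≈ 1.2768299410.
The maturity value deflated by that factor is the answer in today's purchasing power.

¥516,217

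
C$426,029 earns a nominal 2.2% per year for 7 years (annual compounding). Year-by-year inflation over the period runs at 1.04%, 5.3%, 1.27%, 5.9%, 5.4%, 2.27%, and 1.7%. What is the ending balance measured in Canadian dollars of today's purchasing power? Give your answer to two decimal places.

C$396,631.44

Nominal value at maturity: C$426,029 × (1 + 2.2%)^7 ≈ C$496,129.94.
Price-level factor over 7 years: 1.0104 × 1.053 × 1.0127 × 1.059 × 1.054 × 1.0227 × 1.017 ≈ 1.2508588298.
Dividing the nominal maturity value by the price-level factor gives the value in today's money.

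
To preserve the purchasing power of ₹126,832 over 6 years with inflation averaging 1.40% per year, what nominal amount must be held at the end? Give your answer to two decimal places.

Cumulative price-level factor: (1+1.40%)^6 ≈ 1.0869954595.
Multiplying ₹126,832 by the price-level factor gives the future nominal sum.

₹137,865.81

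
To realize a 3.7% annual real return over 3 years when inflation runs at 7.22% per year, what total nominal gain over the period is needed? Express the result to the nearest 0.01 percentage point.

37.46%

Required annual nominal rate: (1+3.7%)(1+7.22%) − 1 = 11.18714%.
Cumulative over 3 years: (1 + 0.1118714)^3 − 1 ≈ 0.37456.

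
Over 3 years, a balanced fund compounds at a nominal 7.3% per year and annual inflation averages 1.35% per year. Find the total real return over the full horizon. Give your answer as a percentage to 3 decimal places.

The annual real rate is (1+7.3%)/(1+1.35%) − 1 = 5.8707%.
Compounded over 3 years: (1 + 0.058707)^3 − 1 ≈ 0.18666.

18.666%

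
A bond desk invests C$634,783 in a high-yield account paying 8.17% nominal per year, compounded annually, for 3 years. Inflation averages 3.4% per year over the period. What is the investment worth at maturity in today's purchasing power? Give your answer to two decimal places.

Nominal value at maturity: C$634,783 × (1 + 8.17%)^3 ≈ C$803,425.81.
Price-level factor over 3 years: (1 + 3.4%)^3 = 1.105507304.
Dividing the nominal maturity value by the price-level factor gives the value in today's money.

C$726,748.53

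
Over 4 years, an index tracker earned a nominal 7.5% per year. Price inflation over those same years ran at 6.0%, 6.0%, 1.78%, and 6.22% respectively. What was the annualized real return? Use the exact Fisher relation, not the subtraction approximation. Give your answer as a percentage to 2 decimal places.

Cumulative inflation factor: 1.060 × 1.060 × 1.0178 × 1.0622 ≈ 1.21473.
Nominal growth factor: 1.33547. Real growth factor = 1.33547 / 1.21473 ≈ 1.09939.
Annualized: 1.09939^(1/4) − 1 ≈ 0.02397.

2.40%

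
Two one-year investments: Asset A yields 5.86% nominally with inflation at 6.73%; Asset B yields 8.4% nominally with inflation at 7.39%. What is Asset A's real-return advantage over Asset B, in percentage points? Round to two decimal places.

Asset A real return: 1.0586/1.0673 − 1 = -0.815%.
Asset B real return: 1.084/1.0739 − 1 = 0.940%.
Difference: -0.815 − 0.940 = -1.755 pp.

-1.76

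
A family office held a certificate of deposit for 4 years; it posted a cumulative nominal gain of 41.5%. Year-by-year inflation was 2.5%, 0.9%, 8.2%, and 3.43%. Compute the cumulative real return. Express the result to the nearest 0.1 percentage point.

Cumulative inflation factor: 1.025 × 1.009 × 1.082 × 1.0343 ≈ 1.15741.
Nominal growth factor: 1.41500. Real growth factor = 1.41500 / 1.15741 ≈ 1.22255.
Total real return ≈ 22.2553%.

22.3%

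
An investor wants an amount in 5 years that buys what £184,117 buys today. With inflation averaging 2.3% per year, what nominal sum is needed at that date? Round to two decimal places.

£206,287.09

Cumulative price-level factor: (1+2.3%)^5 ≈ 1.1204130756.
The nominal amount required is £184,117 scaled up by that factor.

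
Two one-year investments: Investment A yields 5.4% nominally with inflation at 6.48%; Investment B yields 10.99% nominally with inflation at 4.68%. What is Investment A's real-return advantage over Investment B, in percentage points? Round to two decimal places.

-7.04

Investment A real return: 1.054/1.0648 − 1 = -1.014%.
Investment B real return: 1.1099/1.0468 − 1 = 6.028%.
Difference: -1.014 − 6.028 = -7.042 pp.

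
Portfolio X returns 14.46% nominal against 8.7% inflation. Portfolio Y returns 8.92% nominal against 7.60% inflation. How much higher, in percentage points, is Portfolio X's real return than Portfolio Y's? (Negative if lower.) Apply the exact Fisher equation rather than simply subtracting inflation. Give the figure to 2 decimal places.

4.07

Portfolio X real return: 1.1446/1.087 − 1 = 5.299%.
Portfolio Y real return: 1.0892/1.0760 − 1 = 1.227%.
Difference: 5.299 − 1.227 = 4.072 pp.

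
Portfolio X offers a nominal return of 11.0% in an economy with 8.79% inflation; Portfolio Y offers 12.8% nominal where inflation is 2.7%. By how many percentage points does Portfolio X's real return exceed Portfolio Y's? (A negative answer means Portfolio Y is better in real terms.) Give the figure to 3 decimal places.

Portfolio X real return: 1.110/1.0879 − 1 = 2.0314%.
Portfolio Y real return: 1.128/1.027 − 1 = 9.8345%.
Difference: 2.0314 − 9.8345 = -7.8031 pp.

-7.803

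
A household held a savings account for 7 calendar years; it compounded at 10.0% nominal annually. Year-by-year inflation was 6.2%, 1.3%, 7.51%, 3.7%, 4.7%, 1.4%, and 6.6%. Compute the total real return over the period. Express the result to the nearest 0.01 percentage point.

Cumulative inflation factor: 1.062 × 1.013 × 1.0751 × 1.037 × 1.047 × 1.014 × 1.066 ≈ 1.35739.
Nominal growth factor: 1.94872. Real growth factor = 1.94872 / 1.35739 ≈ 1.43564.
Total real return ≈ 43.5639%.

43.56%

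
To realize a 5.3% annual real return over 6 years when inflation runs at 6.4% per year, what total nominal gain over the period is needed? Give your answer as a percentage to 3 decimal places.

97.797%

Required annual nominal rate: (1+5.3%)(1+6.4%) − 1 = 12.0392%.
Cumulative over 6 years: (1 + 0.120392)^6 − 1 ≈ 0.97797.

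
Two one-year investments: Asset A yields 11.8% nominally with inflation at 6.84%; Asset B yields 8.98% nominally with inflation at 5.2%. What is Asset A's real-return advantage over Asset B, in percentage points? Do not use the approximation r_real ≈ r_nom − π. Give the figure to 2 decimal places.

1.05

Asset A real return: 1.118/1.0684 − 1 = 4.642%.
Asset B real return: 1.0898/1.052 − 1 = 3.593%.
Difference: 4.642 − 3.593 = 1.049 pp.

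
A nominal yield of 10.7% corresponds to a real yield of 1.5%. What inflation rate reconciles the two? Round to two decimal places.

From (1+r_nom) = (1+r_real)(1+π), we get 1+π = (1 + 10.7%)/(1 + 1.5%) = 1.107/1.015 ≈ 1.09064.
So π ≈ 9.0640%.

9.06%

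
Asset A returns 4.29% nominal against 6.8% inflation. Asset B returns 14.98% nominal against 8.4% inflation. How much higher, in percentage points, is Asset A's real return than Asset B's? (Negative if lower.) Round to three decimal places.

Asset A real return: 1.0429/1.068 − 1 = -2.3502%.
Asset B real return: 1.1498/1.084 − 1 = 6.0701%.
Difference: -2.3502 − 6.0701 = -8.4203 pp.

-8.420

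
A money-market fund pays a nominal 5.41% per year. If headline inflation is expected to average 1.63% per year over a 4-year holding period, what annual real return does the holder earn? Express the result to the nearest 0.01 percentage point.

3.72%

With constant rates the annual real return is the same each year: (1+5.41%)/(1+1.63%) − 1 = 0.03719.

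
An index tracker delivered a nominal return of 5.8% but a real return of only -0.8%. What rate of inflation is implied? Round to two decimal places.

From (1+r_nom) = (1+r_real)(1+π), we get 1+π = (1 + 5.8%)/(1 − 0.8%) = 1.058/0.992 ≈ 1.06653.
So π ≈ 6.6532%.

6.65%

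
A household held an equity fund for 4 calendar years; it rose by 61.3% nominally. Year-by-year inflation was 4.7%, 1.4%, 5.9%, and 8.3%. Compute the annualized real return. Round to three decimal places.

7.283%

Cumulative inflation factor: 1.047 × 1.014 × 1.059 × 1.083 ≈ 1.21761.
Nominal growth factor: 1.61300. Real growth factor = 1.61300 / 1.21761 ≈ 1.32472.
Annualized: 1.32472^(1/4) − 1 ≈ 0.07283.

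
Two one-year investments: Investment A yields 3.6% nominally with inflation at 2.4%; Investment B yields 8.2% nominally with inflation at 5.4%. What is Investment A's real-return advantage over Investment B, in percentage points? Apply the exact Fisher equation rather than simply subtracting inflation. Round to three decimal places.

Investment A real return: 1.036/1.024 − 1 = 1.1719%.
Investment B real return: 1.082/1.054 − 1 = 2.6565%.
Difference: 1.1719 − 2.6565 = -1.4846 pp.

-1.485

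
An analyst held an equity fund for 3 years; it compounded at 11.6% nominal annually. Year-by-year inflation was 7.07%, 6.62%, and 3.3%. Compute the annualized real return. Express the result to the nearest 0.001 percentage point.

Cumulative inflation factor: 1.0707 × 1.0662 × 1.033 ≈ 1.17925.
Nominal growth factor: 1.38993. Real growth factor = 1.38993 / 1.17925 ≈ 1.17865.
Annualized: 1.17865^(1/3) − 1 ≈ 0.05632.

5.632%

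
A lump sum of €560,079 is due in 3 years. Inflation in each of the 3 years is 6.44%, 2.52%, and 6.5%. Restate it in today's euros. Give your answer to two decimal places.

Price-level factor over 3 years: 1.0644 × 1.0252 × 1.065 = 1.1621523672.
Purchasing power today: €560,079 divided by that factor.

€481,932.50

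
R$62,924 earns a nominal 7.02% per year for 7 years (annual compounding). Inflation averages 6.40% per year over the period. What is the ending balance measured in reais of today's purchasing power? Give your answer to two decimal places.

Nominal value at maturity: R$62,924 × (1 + 7.02%)^7 ≈ R$101,174.47.
Price-level factor over 7 years: (1 + 6.40%)^7 ≈ 1.5438012766.
The maturity value deflated by that factor is the answer in today's purchasing power.

R$65,535.94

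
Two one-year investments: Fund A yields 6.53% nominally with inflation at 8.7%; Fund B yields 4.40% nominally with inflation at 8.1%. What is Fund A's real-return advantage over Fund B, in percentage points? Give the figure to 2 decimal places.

1.43

Fund A real return: 1.0653/1.087 − 1 = -1.996%.
Fund B real return: 1.0440/1.081 − 1 = -3.423%.
Difference: -1.996 − (-3.423) = 1.427 pp.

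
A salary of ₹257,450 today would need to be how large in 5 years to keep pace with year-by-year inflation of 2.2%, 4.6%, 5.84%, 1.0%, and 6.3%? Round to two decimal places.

Cumulative price-level factor: 1.022 × 1.046 × 1.0584 × 1.010 × 1.063 ≈ 1.2147503974.
The nominal amount required is ₹257,450 scaled up by that factor.

₹312,737.49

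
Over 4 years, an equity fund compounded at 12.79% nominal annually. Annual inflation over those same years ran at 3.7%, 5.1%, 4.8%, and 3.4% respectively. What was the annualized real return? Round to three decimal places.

8.194%

Cumulative inflation factor: 1.037 × 1.051 × 1.048 × 1.034 ≈ 1.18104.
Nominal growth factor: 1.61839. Real growth factor = 1.61839 / 1.18104 ≈ 1.37031.
Annualized: 1.37031^(1/4) − 1 ≈ 0.08194.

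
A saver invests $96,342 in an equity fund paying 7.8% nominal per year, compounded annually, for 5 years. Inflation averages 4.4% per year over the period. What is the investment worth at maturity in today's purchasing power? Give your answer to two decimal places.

$113,085.51

Nominal value at maturity: $96,342 × (1 + 7.8%)^5 ≈ $140,252.13.
Price-level factor over 5 years: (1 + 4.4%)^5 ≈ 1.2402307454.
Dividing the nominal maturity value by the price-level factor gives the value in today's money.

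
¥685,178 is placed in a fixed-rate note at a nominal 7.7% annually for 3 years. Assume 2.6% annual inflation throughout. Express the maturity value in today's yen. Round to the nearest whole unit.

Nominal value at maturity: ¥685,178 × (1 + 7.7%)^3 ≈ ¥855,954.
Price-level factor over 3 years: (1 + 2.6%)^3 = 1.080045576.
Dividing the nominal maturity value by the price-level factor gives the value in today's money.

¥792,517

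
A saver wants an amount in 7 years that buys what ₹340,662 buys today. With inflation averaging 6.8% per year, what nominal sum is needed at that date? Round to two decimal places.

Cumulative price-level factor: (1+6.8%)^7 ≈ 1.5848886996.
Multiplying ₹340,662 by the price-level factor gives the future nominal sum.

₹539,911.35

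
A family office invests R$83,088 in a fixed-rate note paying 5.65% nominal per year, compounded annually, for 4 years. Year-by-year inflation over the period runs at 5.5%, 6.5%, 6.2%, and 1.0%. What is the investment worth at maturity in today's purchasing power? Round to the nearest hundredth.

R$85,895.09

Nominal value at maturity: R$83,088 × (1 + 5.65%)^4 ≈ R$103,518.10.
Price-level factor over 4 years: 1.055 × 1.065 × 1.062 × 1.010 = 1.2051690165.
The maturity value deflated by that factor is the answer in today's purchasing power.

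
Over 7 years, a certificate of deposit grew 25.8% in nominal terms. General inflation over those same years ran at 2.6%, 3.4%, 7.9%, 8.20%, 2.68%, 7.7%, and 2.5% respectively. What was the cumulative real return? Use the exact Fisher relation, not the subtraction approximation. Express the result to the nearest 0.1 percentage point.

-10.4%

Cumulative inflation factor: 1.026 × 1.034 × 1.079 × 1.0820 × 1.0268 × 1.077 × 1.025 ≈ 1.40392.
Nominal growth factor: 1.25800. Real growth factor = 1.25800 / 1.40392 ≈ 0.89606.
Total real return ≈ -10.3937%.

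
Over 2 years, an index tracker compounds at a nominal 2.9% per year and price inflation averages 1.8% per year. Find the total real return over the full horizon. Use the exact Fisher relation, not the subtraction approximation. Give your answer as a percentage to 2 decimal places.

The annual real rate is (1+2.9%)/(1+1.8%) − 1 = 1.0806%.
Compounded over 2 years: (1 + 0.010806)^2 − 1 ≈ 0.02173.

2.17%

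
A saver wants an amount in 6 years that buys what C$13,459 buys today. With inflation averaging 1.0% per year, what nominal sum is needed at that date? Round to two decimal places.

Cumulative price-level factor: (1+1.0%)^6 ≈ 1.0615201506.
The nominal amount required is C$13,459 scaled up by that factor.

C$14,287.00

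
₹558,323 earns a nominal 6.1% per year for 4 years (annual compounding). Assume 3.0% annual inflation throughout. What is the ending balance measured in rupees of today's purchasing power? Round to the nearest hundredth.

₹628,634.42

Nominal value at maturity: ₹558,323 × (1 + 6.1%)^4 ≈ ₹707,533.58.
Price-level factor over 4 years: (1 + 3.0%)^4 = 1.12550881.
Dividing the nominal maturity value by the price-level factor gives the value in today's money.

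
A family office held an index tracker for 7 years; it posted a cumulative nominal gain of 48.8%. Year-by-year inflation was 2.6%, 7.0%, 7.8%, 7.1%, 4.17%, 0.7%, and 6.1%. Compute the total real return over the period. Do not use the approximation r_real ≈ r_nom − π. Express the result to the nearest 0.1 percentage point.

Cumulative inflation factor: 1.026 × 1.070 × 1.078 × 1.071 × 1.0417 × 1.007 × 1.061 ≈ 1.41067.
Nominal growth factor: 1.48800. Real growth factor = 1.48800 / 1.41067 ≈ 1.05481.
Total real return ≈ 5.4814%.

5.5%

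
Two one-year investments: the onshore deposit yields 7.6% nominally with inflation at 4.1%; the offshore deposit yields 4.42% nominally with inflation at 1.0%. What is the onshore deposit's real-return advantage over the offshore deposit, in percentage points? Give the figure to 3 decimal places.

-0.024

The onshore deposit real return: 1.076/1.041 − 1 = 3.3622%.
The offshore deposit real return: 1.0442/1.010 − 1 = 3.3861%.
Difference: 3.3622 − 3.3861 = -0.0239 pp.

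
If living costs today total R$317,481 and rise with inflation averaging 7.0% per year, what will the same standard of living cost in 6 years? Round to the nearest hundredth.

Cumulative price-level factor: (1+7.0%)^6 ≈ 1.5007303518.
The nominal amount required is R$317,481 scaled up by that factor.

R$476,453.37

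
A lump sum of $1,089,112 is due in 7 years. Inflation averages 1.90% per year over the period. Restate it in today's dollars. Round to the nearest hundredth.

$954,669.96

Price-level factor over 7 years: (1 + 1.90%)^7 ≈ 1.1408256786.
Purchasing power today: $1,089,112 divided by that factor.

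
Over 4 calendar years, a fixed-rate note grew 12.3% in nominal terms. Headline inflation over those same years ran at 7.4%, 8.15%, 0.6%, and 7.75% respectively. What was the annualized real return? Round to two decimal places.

Cumulative inflation factor: 1.074 × 1.0815 × 1.006 × 1.0775 ≈ 1.25906.
Nominal growth factor: 1.12300. Real growth factor = 1.12300 / 1.25906 ≈ 0.89194.
Annualized: 0.89194^(1/4) − 1 ≈ -0.02819.

-2.82%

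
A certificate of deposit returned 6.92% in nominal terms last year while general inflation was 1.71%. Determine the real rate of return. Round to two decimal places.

5.12%

Real return via the Fisher equation: (1 + 6.92%)/(1 + 1.71%) − 1 = 1.0692/1.0171 − 1 ≈ 0.05122.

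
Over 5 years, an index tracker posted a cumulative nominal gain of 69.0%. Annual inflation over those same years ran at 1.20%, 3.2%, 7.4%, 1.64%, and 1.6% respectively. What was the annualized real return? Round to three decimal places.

Cumulative inflation factor: 1.0120 × 1.032 × 1.074 × 1.0164 × 1.016 ≈ 1.15830.
Nominal growth factor: 1.69000. Real growth factor = 1.69000 / 1.15830 ≈ 1.45903.
Annualized: 1.45903^(1/5) − 1 ≈ 0.07848.

7.848%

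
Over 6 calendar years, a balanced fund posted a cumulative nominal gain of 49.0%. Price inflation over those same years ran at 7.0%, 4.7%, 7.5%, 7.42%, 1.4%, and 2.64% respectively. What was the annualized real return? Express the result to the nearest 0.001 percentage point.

1.703%

Cumulative inflation factor: 1.070 × 1.047 × 1.075 × 1.0742 × 1.014 × 1.0264 ≈ 1.34641.
Nominal growth factor: 1.49000. Real growth factor = 1.49000 / 1.34641 ≈ 1.10664.
Annualized: 1.10664^(1/6) − 1 ≈ 0.01703.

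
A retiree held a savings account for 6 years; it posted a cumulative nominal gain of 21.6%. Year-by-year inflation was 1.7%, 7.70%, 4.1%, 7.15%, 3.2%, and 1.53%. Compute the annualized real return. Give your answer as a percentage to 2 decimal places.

Cumulative inflation factor: 1.017 × 1.0770 × 1.041 × 1.0715 × 1.032 × 1.0153 ≈ 1.28013.
Nominal growth factor: 1.21600. Real growth factor = 1.21600 / 1.28013 ≈ 0.94990.
Annualized: 0.94990^(1/6) − 1 ≈ -0.00853.

-0.85%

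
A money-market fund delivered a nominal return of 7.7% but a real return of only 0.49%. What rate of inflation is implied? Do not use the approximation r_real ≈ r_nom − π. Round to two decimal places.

7.17%

From (1+r_nom) = (1+r_real)(1+π), we get 1+π = (1 + 7.7%)/(1 + 0.49%) = 1.077/1.0049 ≈ 1.07175.
So π ≈ 7.1748%.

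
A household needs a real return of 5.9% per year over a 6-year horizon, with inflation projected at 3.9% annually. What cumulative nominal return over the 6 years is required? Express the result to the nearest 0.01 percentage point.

77.45%

Required annual nominal rate: (1+5.9%)(1+3.9%) − 1 = 10.0301%.
Cumulative over 6 years: (1 + 0.100301)^6 − 1 ≈ 0.77447.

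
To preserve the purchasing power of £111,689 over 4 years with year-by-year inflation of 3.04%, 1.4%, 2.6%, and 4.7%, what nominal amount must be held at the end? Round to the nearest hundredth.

£125,356.90

Cumulative price-level factor: 1.0304 × 1.014 × 1.026 × 1.047 ≈ 1.1223746457.
Multiplying £111,689 by the price-level factor gives the future nominal sum.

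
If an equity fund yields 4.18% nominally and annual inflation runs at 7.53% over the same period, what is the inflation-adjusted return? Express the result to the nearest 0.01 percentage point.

-3.12%

Real return via the Fisher equation: (1 + 4.18%)/(1 + 7.53%) − 1 = 1.0418/1.0753 − 1 ≈ -0.03115.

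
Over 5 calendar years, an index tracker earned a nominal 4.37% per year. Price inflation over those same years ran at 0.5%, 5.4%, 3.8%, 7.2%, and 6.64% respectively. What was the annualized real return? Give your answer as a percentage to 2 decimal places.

Cumulative inflation factor: 1.005 × 1.054 × 1.038 × 1.072 × 1.0664 ≈ 1.25695.
Nominal growth factor: 1.23845. Real growth factor = 1.23845 / 1.25695 ≈ 0.98528.
Annualized: 0.98528^(1/5) − 1 ≈ -0.00296.

-0.30%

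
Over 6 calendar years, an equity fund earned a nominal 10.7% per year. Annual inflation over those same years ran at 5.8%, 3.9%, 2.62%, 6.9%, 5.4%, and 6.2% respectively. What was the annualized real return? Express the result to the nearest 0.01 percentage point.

5.30%

Cumulative inflation factor: 1.058 × 1.039 × 1.0262 × 1.069 × 1.054 × 1.062 ≈ 1.34982.
Nominal growth factor: 1.84029. Real growth factor = 1.84029 / 1.34982 ≈ 1.36336.
Annualized: 1.36336^(1/6) − 1 ≈ 0.05302.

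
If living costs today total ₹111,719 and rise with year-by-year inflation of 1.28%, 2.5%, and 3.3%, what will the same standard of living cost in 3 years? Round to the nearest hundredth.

₹119,804.99

Cumulative price-level factor: 1.0128 × 1.025 × 1.033 = 1.07237796.
The nominal amount required is ₹111,719 scaled up by that factor.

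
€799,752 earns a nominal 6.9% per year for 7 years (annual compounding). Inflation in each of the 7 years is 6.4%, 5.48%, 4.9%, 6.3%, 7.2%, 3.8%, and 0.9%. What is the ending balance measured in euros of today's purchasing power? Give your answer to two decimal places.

€908,020.10

Nominal value at maturity: €799,752 × (1 + 6.9%)^7 ≈ €1,275,848.98.
Price-level factor over 7 years: 1.064 × 1.0548 × 1.049 × 1.063 × 1.072 × 1.038 × 1.009 ≈ 1.4050889129.
Dividing the nominal maturity value by the price-level factor gives the value in today's money.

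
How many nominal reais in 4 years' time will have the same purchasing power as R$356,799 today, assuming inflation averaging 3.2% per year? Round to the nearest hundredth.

Cumulative price-level factor: (1+3.2%)^4 ≈ 1.1342761206.
Multiplying R$356,799 by the price-level factor gives the future nominal sum.

R$404,708.59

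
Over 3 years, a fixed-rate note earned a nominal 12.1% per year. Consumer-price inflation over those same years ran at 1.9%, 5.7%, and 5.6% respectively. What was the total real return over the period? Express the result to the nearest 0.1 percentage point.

23.9%

Cumulative inflation factor: 1.019 × 1.057 × 1.056 ≈ 1.13740.
Nominal growth factor: 1.40869. Real growth factor = 1.40869 / 1.13740 ≈ 1.23852.
Total real return ≈ 23.8522%.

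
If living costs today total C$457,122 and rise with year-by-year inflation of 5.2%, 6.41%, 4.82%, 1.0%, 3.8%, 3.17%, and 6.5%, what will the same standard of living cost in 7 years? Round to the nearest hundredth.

Cumulative price-level factor: 1.052 × 1.0641 × 1.0482 × 1.010 × 1.038 × 1.0317 × 1.065 ≈ 1.3516495495.
Multiplying C$457,122 by the price-level factor gives the future nominal sum.

C$617,868.75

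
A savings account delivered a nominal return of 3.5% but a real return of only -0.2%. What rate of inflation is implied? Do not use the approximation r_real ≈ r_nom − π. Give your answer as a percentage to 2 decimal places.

3.71%

From (1+r_nom) = (1+r_real)(1+π), we get 1+π = (1 + 3.5%)/(1 − 0.2%) = 1.035/0.998 ≈ 1.03707.
So π ≈ 3.7074%.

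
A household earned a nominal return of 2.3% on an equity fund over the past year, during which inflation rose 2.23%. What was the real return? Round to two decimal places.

0.07%

Real return via the Fisher equation: (1 + 2.3%)/(1 + 2.23%) − 1 = 1.023/1.0223 − 1 ≈ 0.00068.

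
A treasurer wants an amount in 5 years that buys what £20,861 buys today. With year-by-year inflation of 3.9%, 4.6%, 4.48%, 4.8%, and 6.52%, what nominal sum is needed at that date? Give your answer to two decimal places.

£26,442.83

Cumulative price-level factor: 1.039 × 1.046 × 1.0448 × 1.048 × 1.0652 ≈ 1.2675725812.
The nominal amount required is £20,861 scaled up by that factor.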